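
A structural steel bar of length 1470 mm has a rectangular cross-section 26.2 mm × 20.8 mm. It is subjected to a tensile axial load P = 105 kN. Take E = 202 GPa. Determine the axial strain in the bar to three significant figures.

9.54e-04

A = 545 mm².
σ = N/A = 192.7 MPa; ε = σ/E = 192.7/202000 = 9.538e-04.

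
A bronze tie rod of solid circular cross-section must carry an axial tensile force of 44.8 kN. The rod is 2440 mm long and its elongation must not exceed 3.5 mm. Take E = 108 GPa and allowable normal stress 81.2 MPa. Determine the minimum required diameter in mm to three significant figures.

Required area A ≥ P/σ_allow = 44800/81.2 = 551.7 mm².
For a solid circular section, d ≥ √(4A/π) = 26.5 mm.
Elongation limit: A ≥ PL/(Eδ_allow) = 44800·2440/(108000·3.5) = 289.2 mm² ⇒ d ≥ 19.19 mm.
The stress limit governs.

26.5 mm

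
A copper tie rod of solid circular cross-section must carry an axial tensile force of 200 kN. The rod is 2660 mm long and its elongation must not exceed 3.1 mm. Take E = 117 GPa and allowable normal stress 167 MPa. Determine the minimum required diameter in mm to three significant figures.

43.2 mm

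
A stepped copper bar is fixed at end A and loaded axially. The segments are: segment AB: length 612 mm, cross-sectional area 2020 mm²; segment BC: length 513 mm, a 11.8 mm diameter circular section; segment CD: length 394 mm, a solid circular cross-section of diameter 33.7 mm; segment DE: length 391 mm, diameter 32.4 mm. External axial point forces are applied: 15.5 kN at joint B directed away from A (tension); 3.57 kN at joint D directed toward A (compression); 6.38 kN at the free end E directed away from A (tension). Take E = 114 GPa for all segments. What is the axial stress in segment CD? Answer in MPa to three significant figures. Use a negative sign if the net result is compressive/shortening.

3.15 MPa

Internal axial forces (sectioning from the free end, tension +): N_DE = 6.38 kN, N_CD = 2.81 kN, N_BC = 2.81 kN, N_AB = 18.31 kN.
A_CD = 892 mm².
σ_CD = N_CD/A_CD = 2810/892 = 3.15 MPa.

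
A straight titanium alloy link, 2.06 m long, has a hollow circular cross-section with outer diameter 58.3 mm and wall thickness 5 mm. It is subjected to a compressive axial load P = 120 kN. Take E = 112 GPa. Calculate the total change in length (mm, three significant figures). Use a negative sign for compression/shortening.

-2.64 mm

A = 837.2 mm².
δ_mech = NL/(AE) = -120000·2060/(837.2·112000) = -2.636 mm.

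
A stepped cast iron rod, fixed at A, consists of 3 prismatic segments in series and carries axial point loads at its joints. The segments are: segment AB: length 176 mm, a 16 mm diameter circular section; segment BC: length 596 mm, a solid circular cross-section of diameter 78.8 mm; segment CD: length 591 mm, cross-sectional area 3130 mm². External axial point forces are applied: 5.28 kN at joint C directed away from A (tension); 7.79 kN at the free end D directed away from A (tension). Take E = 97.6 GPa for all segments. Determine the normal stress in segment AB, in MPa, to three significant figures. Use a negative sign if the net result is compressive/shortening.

65.0 MPa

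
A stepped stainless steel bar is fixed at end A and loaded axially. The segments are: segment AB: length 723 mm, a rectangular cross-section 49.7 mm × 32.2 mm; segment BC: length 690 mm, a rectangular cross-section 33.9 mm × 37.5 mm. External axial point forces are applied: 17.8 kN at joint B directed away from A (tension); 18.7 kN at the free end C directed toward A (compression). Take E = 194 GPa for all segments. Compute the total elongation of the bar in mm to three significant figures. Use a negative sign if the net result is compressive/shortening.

Internal axial forces (sectioning from the free end, tension +): N_BC = -18.7 kN, N_AB = -0.9 kN.
A_AB = 1600 mm².
A_BC = 1271 mm².
δ_AB = -900·723/(1600·194000) = -0.002096 mm
δ_BC = -18700·690/(1271·194000) = -0.05232 mm
δ = Σδ_i = -0.05441 mm.

-0.0544 mm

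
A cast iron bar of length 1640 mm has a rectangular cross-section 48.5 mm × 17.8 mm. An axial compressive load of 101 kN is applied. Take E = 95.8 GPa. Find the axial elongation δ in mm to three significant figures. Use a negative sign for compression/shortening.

-2.00 mm

A = 863.3 mm².
δ_mech = NL/(AE) = -101000·1640/(863.3·95800) = -2.003 mm.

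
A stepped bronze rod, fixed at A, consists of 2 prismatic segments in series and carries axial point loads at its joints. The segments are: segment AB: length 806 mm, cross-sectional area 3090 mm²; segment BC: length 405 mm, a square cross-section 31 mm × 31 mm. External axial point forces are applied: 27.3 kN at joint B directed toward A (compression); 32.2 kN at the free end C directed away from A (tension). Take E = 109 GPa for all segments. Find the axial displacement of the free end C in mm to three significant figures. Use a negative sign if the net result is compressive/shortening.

Internal axial forces (sectioning from the free end, tension +): N_BC = 32.2 kN, N_AB = 4.9 kN.
A_BC = 961 mm².
δ_AB = 4900·806/(3090·109000) = 0.01173 mm
δ_BC = 32200·405/(961·109000) = 0.1245 mm
δ = Σδ_i = 0.1362 mm.

0.136 mm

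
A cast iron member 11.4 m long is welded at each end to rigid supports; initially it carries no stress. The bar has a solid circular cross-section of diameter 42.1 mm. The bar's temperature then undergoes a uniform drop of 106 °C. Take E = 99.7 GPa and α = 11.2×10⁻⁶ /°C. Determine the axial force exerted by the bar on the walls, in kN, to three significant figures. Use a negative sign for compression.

165 kN

Free thermal expansion αLΔT = 11.2e-6 · 11400 · -106 = -13.53 mm.
The walls impose strain ε = −(-13.53)/11400 = 1.1872e-03; σ = Eε = 99700 · 1.1872e-03 = 118.4 MPa.
Wall reaction R = σ·A = 118.4·1392 = 164800 N = 164.8 kN.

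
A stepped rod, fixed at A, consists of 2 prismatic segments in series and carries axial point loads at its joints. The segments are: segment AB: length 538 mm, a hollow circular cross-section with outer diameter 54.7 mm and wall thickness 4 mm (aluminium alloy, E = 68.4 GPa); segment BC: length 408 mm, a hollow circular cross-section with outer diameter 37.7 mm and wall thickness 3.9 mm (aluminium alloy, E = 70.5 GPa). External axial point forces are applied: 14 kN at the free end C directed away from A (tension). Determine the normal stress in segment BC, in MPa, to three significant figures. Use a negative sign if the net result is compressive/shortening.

Internal axial forces (sectioning from the free end, tension +): N_BC = 14 kN, N_AB = 14 kN.
A_BC = 414.1 mm².
σ_BC = N_BC/A_BC = 14000/414.1 = 33.81 MPa.

33.8 MPa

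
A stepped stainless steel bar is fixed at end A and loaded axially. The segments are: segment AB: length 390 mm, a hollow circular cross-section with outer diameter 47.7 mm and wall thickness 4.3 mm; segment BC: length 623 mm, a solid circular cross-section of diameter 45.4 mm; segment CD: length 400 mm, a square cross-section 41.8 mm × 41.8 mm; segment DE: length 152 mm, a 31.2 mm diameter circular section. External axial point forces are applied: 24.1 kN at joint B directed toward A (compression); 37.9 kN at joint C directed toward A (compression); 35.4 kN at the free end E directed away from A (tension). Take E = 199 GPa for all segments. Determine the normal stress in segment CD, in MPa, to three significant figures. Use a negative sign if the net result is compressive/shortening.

20.3 MPa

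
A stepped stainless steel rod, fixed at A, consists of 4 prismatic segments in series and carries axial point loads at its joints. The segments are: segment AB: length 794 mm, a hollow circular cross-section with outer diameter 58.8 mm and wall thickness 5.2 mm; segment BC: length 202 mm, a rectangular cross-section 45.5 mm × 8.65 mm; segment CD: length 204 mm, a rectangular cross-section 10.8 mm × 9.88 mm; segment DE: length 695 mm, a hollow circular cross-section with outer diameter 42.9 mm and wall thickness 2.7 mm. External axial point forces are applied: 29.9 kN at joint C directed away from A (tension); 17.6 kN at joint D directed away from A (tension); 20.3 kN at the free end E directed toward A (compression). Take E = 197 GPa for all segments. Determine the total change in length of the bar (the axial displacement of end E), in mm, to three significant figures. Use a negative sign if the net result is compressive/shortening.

Internal axial forces (sectioning from the free end, tension +): N_DE = -20.3 kN, N_CD = -2.7 kN, N_BC = 27.2 kN, N_AB = 27.2 kN.
A_AB = 875.6 mm².
A_BC = 393.6 mm².
A_CD = 106.7 mm².
A_DE = 341 mm².
δ_AB = 27200·794/(875.6·197000) = 0.1252 mm
δ_BC = 27200·202/(393.6·197000) = 0.07086 mm
δ_CD = -2700·204/(106.7·197000) = -0.0262 mm
δ_DE = -20300·695/(341·197000) = -0.21 mm
δ = Σδ_i = -0.04017 mm.

-0.0402 mm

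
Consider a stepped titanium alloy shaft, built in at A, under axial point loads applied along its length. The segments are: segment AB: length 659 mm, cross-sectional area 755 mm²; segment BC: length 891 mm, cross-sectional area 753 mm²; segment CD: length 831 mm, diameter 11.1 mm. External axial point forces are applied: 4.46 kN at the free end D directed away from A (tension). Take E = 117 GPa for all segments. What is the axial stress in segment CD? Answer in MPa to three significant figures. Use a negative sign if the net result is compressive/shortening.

Internal axial forces (sectioning from the free end, tension +): N_CD = 4.46 kN, N_BC = 4.46 kN, N_AB = 4.46 kN.
A_CD = 96.77 mm².
σ_CD = N_CD/A_CD = 4460/96.77 = 46.09 MPa.

46.1 MPa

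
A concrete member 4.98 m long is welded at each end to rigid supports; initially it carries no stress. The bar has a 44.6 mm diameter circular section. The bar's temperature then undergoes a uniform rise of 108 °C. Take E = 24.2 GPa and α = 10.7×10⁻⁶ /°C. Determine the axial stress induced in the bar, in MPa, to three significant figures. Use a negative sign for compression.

-28.0 MPa

Free thermal expansion αLΔT = 10.7e-6 · 4980 · 108 = 5.755 mm.
The walls impose strain ε = −(5.755)/4980 = -1.1556e-03; σ = Eε = 24200 · -1.1556e-03 = -27.97 MPa.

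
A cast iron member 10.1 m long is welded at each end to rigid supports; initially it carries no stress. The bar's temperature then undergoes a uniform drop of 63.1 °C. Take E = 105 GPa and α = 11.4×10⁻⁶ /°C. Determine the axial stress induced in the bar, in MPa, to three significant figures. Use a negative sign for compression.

75.5 MPa

Free thermal expansion αLΔT = 11.4e-6 · 10100 · -63.1 = -7.265 mm.
The walls impose strain ε = −(-7.265)/10100 = 7.1934e-04; σ = Eε = 105000 · 7.1934e-04 = 75.53 MPa.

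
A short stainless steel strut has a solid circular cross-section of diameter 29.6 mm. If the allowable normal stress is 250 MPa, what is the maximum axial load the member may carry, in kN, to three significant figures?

172 kN

A = 688.1 mm².
P_max = σ_allow · A = 250 · 688.1 = 172000 N = 172 kN.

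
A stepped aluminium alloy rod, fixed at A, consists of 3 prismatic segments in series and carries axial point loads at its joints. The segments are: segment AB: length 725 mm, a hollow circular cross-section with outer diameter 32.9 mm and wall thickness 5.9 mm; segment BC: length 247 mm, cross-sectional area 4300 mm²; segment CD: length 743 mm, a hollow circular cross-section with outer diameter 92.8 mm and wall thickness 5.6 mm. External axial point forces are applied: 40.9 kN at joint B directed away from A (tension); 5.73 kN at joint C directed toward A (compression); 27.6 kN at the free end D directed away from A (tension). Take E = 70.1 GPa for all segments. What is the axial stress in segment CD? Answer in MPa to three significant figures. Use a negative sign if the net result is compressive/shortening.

Internal axial forces (sectioning from the free end, tension +): N_CD = 27.6 kN, N_BC = 21.87 kN, N_AB = 62.77 kN.
A_CD = 1534 mm².
σ_CD = N_CD/A_CD = 27600/1534 = 17.99 MPa.

18.0 MPa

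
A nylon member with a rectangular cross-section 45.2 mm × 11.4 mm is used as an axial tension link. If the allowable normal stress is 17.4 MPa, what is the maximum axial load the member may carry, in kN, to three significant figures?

8.97 kN

A = 515.3 mm².
P_max = σ_allow · A = 17.4 · 515.3 = 8966 N = 8.966 kN.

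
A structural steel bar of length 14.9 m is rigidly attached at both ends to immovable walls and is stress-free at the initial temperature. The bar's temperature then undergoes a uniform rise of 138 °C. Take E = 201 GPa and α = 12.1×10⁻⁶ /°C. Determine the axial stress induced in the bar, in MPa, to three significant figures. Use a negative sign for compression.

-336 MPa

Free thermal expansion αLΔT = 12.1e-6 · 14900 · 138 = 24.88 mm.
The walls impose strain ε = −(24.88)/14900 = -1.6698e-03; σ = Eε = 201000 · -1.6698e-03 = -335.6 MPa.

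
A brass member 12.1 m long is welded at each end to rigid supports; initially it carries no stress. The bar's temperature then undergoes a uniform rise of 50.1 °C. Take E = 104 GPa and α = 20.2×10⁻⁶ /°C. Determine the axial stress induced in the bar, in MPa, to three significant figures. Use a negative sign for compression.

-105 MPa

Free thermal expansion αLΔT = 20.2e-6 · 12100 · 50.1 = 12.25 mm.
The walls impose strain ε = −(12.25)/12100 = -1.0120e-03; σ = Eε = 104000 · -1.0120e-03 = -105.3 MPa.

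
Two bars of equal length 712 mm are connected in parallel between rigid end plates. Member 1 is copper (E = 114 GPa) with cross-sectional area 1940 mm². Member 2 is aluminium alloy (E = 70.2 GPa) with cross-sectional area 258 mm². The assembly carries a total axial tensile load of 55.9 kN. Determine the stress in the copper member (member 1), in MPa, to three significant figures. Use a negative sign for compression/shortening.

Equal strain + equilibrium ⇒ each member carries load in proportion to AE: A₁E₁ = 221200000 N, A₂E₂ = 18110000 N, ΣAE = 239300000 N.
σ₁ = P·E₁/ΣAE = 55900·114000/239300000 = 26.63 MPa.

26.6 MPa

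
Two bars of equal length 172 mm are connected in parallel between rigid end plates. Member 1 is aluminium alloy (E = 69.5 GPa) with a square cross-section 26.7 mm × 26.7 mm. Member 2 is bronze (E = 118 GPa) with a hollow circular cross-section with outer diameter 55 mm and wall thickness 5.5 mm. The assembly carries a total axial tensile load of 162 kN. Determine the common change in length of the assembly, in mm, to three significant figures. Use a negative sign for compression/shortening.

0.185 mm

A_1 = 712.9 mm².
A_2 = 855.3 mm².
Equal strain + equilibrium ⇒ each member carries load in proportion to AE: A₁E₁ = 49550000 N, A₂E₂ = 100900000 N, ΣAE = 150500000 N.
δ = PL/ΣAE = 162000·172/150500000 = 0.1852 mm.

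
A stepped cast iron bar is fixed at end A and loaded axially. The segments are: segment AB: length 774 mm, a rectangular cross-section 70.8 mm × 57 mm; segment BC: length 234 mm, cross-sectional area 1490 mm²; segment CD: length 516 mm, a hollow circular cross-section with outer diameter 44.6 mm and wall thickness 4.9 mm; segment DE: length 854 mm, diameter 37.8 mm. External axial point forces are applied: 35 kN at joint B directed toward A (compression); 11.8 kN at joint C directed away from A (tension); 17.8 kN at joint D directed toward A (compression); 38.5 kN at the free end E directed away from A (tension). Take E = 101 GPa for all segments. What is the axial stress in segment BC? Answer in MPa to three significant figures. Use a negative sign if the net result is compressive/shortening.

Internal axial forces (sectioning from the free end, tension +): N_DE = 38.5 kN, N_CD = 20.7 kN, N_BC = 32.5 kN, N_AB = -2.5 kN.
σ_BC = N_BC/A_BC = 32500/1490 = 21.81 MPa.

21.8 MPa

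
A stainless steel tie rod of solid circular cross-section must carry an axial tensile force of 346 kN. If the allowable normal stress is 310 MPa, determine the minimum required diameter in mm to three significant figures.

Required area A ≥ P/σ_allow = 346000/310 = 1116 mm².
For a solid circular section, d ≥ √(4A/π) = 37.7 mm.

37.7 mm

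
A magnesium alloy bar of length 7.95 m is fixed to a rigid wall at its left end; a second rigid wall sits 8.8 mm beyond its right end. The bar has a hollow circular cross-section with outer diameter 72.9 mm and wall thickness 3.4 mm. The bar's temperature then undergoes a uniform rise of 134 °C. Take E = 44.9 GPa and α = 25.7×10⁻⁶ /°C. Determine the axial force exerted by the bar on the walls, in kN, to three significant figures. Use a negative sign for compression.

-77.9 kN

Free thermal expansion αLΔT = 25.7e-6 · 7950 · 134 = 27.38 mm.
The walls engage after the gap closes; constrained expansion = 27.38 − 8.8 = 18.58 mm.
The walls impose strain ε = −(18.58)/7950 = -2.3369e-03; σ = Eε = 44900 · -2.3369e-03 = -104.9 MPa.
Wall reaction R = σ·A = -104.9·742.4 = -77890 N = -77.89 kN.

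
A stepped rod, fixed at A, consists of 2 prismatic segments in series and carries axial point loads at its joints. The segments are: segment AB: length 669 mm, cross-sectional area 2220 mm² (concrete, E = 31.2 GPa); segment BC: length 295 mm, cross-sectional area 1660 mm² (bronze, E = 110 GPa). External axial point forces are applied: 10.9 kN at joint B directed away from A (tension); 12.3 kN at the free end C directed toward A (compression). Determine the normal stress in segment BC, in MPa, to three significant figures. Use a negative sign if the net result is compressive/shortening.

-7.41 MPa

Internal axial forces (sectioning from the free end, tension +): N_BC = -12.3 kN, N_AB = -1.4 kN.
σ_BC = N_BC/A_BC = -12300/1660 = -7.41 MPa.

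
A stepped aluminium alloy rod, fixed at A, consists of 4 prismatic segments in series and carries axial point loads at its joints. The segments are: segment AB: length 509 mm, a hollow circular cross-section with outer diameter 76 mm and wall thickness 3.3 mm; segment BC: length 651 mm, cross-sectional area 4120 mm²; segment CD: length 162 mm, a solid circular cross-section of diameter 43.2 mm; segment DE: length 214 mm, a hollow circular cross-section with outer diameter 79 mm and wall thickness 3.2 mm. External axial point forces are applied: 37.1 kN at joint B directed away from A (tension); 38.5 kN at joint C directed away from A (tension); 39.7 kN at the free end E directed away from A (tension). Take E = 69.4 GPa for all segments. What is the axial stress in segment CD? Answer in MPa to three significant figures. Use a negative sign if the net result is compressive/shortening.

27.1 MPa

Internal axial forces (sectioning from the free end, tension +): N_DE = 39.7 kN, N_CD = 39.7 kN, N_BC = 78.2 kN, N_AB = 115.3 kN.
A_CD = 1466 mm².
σ_CD = N_CD/A_CD = 39700/1466 = 27.09 MPa.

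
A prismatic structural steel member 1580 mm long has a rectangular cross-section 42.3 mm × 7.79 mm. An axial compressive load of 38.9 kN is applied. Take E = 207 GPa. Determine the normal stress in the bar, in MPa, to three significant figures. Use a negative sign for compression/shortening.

A = 329.5 mm².
σ = N/A = -38900/329.5 = -118.1 MPa.

-118 MPa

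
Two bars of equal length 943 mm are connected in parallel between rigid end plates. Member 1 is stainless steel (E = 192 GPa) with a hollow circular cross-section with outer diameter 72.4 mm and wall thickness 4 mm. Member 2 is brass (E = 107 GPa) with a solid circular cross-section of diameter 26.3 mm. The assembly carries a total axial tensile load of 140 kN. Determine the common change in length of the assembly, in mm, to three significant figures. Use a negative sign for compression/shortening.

0.592 mm

A_1 = 859.5 mm².
A_2 = 543.3 mm².
Equal strain + equilibrium ⇒ each member carries load in proportion to AE: A₁E₁ = 165000000 N, A₂E₂ = 58130000 N, ΣAE = 223200000 N.
δ = PL/ΣAE = 140000·943/223200000 = 0.5916 mm.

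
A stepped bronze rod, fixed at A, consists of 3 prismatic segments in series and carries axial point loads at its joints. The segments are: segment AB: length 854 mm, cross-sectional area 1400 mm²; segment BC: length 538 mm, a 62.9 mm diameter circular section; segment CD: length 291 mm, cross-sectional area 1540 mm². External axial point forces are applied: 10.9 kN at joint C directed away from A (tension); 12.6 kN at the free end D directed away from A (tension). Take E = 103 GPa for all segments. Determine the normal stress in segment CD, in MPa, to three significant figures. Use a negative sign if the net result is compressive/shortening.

Internal axial forces (sectioning from the free end, tension +): N_CD = 12.6 kN, N_BC = 23.5 kN, N_AB = 23.5 kN.
σ_CD = N_CD/A_CD = 12600/1540 = 8.182 MPa.

8.18 MPa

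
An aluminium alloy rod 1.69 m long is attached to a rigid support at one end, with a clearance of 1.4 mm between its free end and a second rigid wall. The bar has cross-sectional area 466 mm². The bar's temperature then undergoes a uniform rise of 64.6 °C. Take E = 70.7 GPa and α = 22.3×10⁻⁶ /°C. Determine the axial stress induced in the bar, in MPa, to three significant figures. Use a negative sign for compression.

Free thermal expansion αLΔT = 22.3e-6 · 1690 · 64.6 = 2.435 mm.
The walls engage after the gap closes; constrained expansion = 2.435 − 1.4 = 1.035 mm.
The walls impose strain ε = −(1.035)/1690 = -6.1218e-04; σ = Eε = 70700 · -6.1218e-04 = -43.28 MPa.

-43.3 MPa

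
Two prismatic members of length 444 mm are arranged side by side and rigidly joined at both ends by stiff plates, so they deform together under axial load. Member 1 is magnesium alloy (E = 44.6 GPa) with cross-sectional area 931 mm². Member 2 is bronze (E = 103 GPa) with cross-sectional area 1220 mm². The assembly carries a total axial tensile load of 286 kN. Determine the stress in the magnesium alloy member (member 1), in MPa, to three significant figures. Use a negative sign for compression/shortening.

76.3 MPa

Equal strain + equilibrium ⇒ each member carries load in proportion to AE: A₁E₁ = 41520000 N, A₂E₂ = 125700000 N, ΣAE = 167200000 N.
σ₁ = P·E₁/ΣAE = 286000·44600/167200000 = 76.3 MPa.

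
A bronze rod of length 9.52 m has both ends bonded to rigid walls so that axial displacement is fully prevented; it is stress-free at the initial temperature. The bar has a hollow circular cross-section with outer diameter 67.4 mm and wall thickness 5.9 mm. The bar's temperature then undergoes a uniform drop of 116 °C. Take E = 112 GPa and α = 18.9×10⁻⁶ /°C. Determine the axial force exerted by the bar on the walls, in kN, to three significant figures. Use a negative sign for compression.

Free thermal expansion αLΔT = 18.9e-6 · 9520 · -116 = -20.87 mm.
The walls impose strain ε = −(-20.87)/9520 = 2.1924e-03; σ = Eε = 112000 · 2.1924e-03 = 245.5 MPa.
Wall reaction R = σ·A = 245.5·1140 = 279900 N = 279.9 kN.

280 kN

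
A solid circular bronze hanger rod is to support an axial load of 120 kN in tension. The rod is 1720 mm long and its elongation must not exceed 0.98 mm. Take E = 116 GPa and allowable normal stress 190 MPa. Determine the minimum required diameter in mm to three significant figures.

Required area A ≥ P/σ_allow = 120000/190 = 631.6 mm².
For a solid circular section, d ≥ √(4A/π) = 28.36 mm.
Elongation limit: A ≥ PL/(Eδ_allow) = 120000·1720/(116000·0.98) = 1816 mm² ⇒ d ≥ 48.08 mm.
The elongation limit governs.

48.1 mm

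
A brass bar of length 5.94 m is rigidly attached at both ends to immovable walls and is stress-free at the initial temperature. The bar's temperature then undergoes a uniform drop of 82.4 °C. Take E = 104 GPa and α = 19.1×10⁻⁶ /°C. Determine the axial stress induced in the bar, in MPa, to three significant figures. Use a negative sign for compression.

164 MPa

Free thermal expansion αLΔT = 19.1e-6 · 5940 · -82.4 = -9.349 mm.
The walls impose strain ε = −(-9.349)/5940 = 1.5738e-03; σ = Eε = 104000 · 1.5738e-03 = 163.7 MPa.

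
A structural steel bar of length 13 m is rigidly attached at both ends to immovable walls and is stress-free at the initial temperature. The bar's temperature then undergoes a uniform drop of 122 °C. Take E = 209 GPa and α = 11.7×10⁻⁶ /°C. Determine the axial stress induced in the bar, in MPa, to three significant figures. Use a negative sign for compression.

298 MPa

Free thermal expansion αLΔT = 11.7e-6 · 13000 · -122 = -18.56 mm.
The walls impose strain ε = −(-18.56)/13000 = 1.4274e-03; σ = Eε = 209000 · 1.4274e-03 = 298.3 MPa.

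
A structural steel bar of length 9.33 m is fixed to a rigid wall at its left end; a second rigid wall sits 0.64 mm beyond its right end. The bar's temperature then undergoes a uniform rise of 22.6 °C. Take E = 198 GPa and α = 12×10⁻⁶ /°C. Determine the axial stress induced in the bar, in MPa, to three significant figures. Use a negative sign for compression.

-40.1 MPa

Free thermal expansion αLΔT = 12e-6 · 9330 · 22.6 = 2.53 mm.
The walls engage after the gap closes; constrained expansion = 2.53 − 0.64 = 1.89 mm.
The walls impose strain ε = −(1.89)/9330 = -2.0260e-04; σ = Eε = 198000 · -2.0260e-04 = -40.12 MPa.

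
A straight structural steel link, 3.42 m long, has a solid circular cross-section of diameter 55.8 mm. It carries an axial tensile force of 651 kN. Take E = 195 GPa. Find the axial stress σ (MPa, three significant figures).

A = 2445 mm².
σ = N/A = 651000/2445 = 266.2 MPa.

266 MPa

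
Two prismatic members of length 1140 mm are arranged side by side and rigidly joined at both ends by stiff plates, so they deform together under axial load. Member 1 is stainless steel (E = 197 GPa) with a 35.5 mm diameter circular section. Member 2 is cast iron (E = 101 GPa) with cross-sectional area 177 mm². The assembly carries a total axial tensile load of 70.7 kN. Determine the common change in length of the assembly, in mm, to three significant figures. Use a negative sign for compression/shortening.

A_1 = 989.8 mm².
Equal strain + equilibrium ⇒ each member carries load in proportion to AE: A₁E₁ = 195000000 N, A₂E₂ = 17880000 N, ΣAE = 212900000 N.
δ = PL/ΣAE = 70700·1140/212900000 = 0.3786 mm.

0.379 mm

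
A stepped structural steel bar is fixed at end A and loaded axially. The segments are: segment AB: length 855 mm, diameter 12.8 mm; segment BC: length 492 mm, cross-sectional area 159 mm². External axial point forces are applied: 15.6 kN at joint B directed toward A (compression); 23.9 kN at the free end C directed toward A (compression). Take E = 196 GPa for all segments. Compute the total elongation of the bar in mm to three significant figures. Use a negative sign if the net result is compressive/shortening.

Internal axial forces (sectioning from the free end, tension +): N_BC = -23.9 kN, N_AB = -39.5 kN.
A_AB = 128.7 mm².
δ_AB = -39500·855/(128.7·196000) = -1.339 mm
δ_BC = -23900·492/(159·196000) = -0.3773 mm
δ = Σδ_i = -1.716 mm.

-1.72 mm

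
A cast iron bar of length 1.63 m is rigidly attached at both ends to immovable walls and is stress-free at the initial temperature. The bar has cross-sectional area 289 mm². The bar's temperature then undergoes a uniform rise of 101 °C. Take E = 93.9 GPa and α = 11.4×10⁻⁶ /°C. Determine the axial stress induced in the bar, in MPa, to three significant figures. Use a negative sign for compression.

-108 MPa

Free thermal expansion αLΔT = 11.4e-6 · 1630 · 101 = 1.877 mm.
The walls impose strain ε = −(1.877)/1630 = -1.1514e-03; σ = Eε = 93900 · -1.1514e-03 = -108.1 MPa.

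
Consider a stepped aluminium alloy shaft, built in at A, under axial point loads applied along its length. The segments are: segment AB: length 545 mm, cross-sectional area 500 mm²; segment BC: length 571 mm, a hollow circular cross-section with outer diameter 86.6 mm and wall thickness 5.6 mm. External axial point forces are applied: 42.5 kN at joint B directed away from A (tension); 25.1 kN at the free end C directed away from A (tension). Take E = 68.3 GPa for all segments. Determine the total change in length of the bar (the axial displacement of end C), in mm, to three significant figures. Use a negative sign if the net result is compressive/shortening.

1.23 mm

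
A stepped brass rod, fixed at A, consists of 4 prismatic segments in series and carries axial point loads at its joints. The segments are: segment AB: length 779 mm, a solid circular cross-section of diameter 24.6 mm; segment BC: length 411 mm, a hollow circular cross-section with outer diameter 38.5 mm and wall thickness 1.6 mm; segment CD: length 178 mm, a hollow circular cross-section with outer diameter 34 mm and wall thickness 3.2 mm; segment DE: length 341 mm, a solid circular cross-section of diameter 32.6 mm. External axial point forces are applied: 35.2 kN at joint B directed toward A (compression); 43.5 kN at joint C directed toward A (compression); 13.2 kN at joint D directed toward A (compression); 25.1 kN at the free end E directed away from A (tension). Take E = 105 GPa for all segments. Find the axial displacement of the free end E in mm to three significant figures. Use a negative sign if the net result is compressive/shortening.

Internal axial forces (sectioning from the free end, tension +): N_DE = 25.1 kN, N_CD = 11.9 kN, N_BC = -31.6 kN, N_AB = -66.8 kN.
A_AB = 475.3 mm².
A_BC = 185.5 mm².
A_CD = 309.6 mm².
A_DE = 834.7 mm².
δ_AB = -66800·779/(475.3·105000) = -1.043 mm
δ_BC = -31600·411/(185.5·105000) = -0.6669 mm
δ_CD = 11900·178/(309.6·105000) = 0.06515 mm
δ_DE = 25100·341/(834.7·105000) = 0.09766 mm
δ = Σδ_i = -1.547 mm.

-1.55 mm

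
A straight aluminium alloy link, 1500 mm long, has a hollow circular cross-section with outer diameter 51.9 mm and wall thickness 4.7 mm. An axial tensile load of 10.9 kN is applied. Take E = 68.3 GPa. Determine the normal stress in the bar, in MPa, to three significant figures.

A = 696.9 mm².
σ = N/A = 10900/696.9 = 15.64 MPa.

15.6 MPa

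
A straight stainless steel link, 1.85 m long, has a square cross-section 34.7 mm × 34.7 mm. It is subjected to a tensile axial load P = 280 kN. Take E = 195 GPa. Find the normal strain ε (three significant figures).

0.00119

A = 1204 mm².
σ = N/A = 232.5 MPa; ε = σ/E = 232.5/195000 = 1.193e-03.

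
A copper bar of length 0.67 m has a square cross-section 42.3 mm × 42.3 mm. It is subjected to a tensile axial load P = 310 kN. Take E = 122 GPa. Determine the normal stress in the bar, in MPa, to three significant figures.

A = 1789 mm².
σ = N/A = 310000/1789 = 173.3 MPa.

173 MPa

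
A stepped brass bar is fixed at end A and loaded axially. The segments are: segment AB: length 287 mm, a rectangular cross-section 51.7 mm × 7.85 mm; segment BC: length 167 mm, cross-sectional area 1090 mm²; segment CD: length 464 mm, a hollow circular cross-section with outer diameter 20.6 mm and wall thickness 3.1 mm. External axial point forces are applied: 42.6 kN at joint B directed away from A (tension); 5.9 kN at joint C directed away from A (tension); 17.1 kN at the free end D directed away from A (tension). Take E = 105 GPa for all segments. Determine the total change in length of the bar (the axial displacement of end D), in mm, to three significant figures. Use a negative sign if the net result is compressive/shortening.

Internal axial forces (sectioning from the free end, tension +): N_CD = 17.1 kN, N_BC = 23 kN, N_AB = 65.6 kN.
A_AB = 405.8 mm².
A_CD = 170.4 mm².
δ_AB = 65600·287/(405.8·105000) = 0.4418 mm
δ_BC = 23000·167/(1090·105000) = 0.03356 mm
δ_CD = 17100·464/(170.4·105000) = 0.4434 mm
δ = Σδ_i = 0.9188 mm.

0.919 mm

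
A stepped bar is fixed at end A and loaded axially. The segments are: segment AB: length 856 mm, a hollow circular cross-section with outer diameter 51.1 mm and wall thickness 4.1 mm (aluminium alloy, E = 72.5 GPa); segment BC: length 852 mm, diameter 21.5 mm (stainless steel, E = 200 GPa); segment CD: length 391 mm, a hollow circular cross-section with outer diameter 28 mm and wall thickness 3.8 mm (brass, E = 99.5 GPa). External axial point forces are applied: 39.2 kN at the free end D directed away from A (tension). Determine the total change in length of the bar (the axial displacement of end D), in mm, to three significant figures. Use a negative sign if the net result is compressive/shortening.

1.76 mm

Internal axial forces (sectioning from the free end, tension +): N_CD = 39.2 kN, N_BC = 39.2 kN, N_AB = 39.2 kN.
A_AB = 605.4 mm².
A_BC = 363.1 mm².
A_CD = 288.9 mm².
δ_AB = 39200·856/(605.4·72500) = 0.7645 mm
δ_BC = 39200·852/(363.1·200000) = 0.46 mm
δ_CD = 39200·391/(288.9·99500) = 0.5332 mm
δ = Σδ_i = 1.758 mm.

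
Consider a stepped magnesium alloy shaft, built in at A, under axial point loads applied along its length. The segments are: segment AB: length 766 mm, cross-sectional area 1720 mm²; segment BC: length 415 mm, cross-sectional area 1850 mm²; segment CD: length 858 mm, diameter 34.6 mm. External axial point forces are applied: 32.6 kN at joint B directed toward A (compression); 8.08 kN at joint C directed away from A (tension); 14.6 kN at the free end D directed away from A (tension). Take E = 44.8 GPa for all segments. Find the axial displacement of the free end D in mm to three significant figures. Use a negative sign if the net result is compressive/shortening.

0.312 mm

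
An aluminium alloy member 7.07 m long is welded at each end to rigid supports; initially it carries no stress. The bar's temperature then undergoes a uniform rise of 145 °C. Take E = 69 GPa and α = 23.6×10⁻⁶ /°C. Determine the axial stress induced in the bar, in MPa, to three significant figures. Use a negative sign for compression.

Free thermal expansion αLΔT = 23.6e-6 · 7070 · 145 = 24.19 mm.
The walls impose strain ε = −(24.19)/7070 = -3.4220e-03; σ = Eε = 69000 · -3.4220e-03 = -236.1 MPa.

-236 MPa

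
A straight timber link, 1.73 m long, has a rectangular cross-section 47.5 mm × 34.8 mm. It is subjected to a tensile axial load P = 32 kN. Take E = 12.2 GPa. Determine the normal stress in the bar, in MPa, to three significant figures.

A = 1653 mm².
σ = N/A = 32000/1653 = 19.36 MPa.

19.4 MPa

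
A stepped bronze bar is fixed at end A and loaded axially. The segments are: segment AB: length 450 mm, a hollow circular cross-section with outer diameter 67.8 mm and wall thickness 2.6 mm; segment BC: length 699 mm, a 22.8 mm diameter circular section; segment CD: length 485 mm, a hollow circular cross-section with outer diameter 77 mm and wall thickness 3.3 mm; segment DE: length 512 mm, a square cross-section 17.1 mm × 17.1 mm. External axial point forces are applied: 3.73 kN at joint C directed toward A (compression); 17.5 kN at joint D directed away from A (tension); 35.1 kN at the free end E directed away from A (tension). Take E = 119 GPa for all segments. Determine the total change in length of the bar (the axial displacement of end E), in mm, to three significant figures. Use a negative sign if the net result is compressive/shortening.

1.85 mm

Internal axial forces (sectioning from the free end, tension +): N_DE = 35.1 kN, N_CD = 52.6 kN, N_BC = 48.87 kN, N_AB = 48.87 kN.
A_AB = 532.6 mm².
A_BC = 408.3 mm².
A_CD = 764.1 mm².
A_DE = 292.4 mm².
δ_AB = 48870·450/(532.6·119000) = 0.347 mm
δ_BC = 48870·699/(408.3·119000) = 0.7031 mm
δ_CD = 52600·485/(764.1·119000) = 0.2806 mm
δ_DE = 35100·512/(292.4·119000) = 0.5165 mm
δ = Σδ_i = 1.847 mm.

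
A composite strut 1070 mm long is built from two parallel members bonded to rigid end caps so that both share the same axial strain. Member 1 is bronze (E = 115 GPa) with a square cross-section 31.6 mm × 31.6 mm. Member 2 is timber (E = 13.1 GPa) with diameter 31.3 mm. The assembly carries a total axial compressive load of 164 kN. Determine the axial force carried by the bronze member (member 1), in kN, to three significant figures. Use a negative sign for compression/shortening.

-151 kN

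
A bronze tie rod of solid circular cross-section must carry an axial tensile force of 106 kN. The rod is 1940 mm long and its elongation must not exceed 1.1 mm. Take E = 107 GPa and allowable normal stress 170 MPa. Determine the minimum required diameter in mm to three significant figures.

Required area A ≥ P/σ_allow = 106000/170 = 623.5 mm².
For a solid circular section, d ≥ √(4A/π) = 28.18 mm.
Elongation limit: A ≥ PL/(Eδ_allow) = 106000·1940/(107000·1.1) = 1747 mm² ⇒ d ≥ 47.17 mm.
The elongation limit governs.

47.2 mm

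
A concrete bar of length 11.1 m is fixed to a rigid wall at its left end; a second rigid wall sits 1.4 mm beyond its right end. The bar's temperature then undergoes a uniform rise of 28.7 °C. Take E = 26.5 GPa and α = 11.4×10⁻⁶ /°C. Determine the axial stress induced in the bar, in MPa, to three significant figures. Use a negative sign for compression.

-5.33 MPa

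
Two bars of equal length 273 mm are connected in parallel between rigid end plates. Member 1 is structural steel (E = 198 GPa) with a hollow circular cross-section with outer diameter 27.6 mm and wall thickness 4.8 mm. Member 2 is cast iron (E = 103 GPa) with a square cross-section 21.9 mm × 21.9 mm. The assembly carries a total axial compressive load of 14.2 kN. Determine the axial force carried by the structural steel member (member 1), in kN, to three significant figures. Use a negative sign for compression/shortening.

-8.23 kN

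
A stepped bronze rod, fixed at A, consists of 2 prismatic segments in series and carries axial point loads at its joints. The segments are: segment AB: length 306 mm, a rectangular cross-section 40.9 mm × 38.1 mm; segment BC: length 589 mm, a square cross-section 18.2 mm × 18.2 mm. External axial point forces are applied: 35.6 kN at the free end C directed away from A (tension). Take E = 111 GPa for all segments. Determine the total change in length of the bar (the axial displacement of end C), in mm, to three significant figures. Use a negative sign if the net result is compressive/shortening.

Internal axial forces (sectioning from the free end, tension +): N_BC = 35.6 kN, N_AB = 35.6 kN.
A_AB = 1558 mm².
A_BC = 331.2 mm².
δ_AB = 35600·306/(1558·111000) = 0.06298 mm
δ_BC = 35600·589/(331.2·111000) = 0.5703 mm
δ = Σδ_i = 0.6333 mm.

0.633 mm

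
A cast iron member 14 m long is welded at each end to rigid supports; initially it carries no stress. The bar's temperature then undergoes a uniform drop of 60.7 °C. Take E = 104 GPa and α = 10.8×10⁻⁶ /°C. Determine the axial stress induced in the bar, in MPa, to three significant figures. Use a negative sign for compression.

Free thermal expansion αLΔT = 10.8e-6 · 14000 · -60.7 = -9.178 mm.
The walls impose strain ε = −(-9.178)/14000 = 6.5556e-04; σ = Eε = 104000 · 6.5556e-04 = 68.18 MPa.

68.2 MPa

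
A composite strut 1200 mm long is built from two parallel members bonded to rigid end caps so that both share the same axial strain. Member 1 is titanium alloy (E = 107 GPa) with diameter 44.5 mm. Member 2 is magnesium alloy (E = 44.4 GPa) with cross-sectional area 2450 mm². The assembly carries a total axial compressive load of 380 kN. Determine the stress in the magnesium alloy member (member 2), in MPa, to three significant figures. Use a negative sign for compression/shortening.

-61.3 MPa

A_1 = 1555 mm².
Equal strain + equilibrium ⇒ each member carries load in proportion to AE: A₁E₁ = 166400000 N, A₂E₂ = 108800000 N, ΣAE = 275200000 N.
σ₂ = P·E₂/ΣAE = -380000·44400/275200000 = -61.31 MPa.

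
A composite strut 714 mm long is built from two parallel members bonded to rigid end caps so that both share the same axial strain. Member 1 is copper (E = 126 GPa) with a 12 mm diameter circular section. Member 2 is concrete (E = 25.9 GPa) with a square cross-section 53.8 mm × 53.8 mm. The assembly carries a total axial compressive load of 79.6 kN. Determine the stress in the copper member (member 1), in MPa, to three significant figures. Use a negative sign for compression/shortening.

-112 MPa

A_1 = 113.1 mm².
A_2 = 2894 mm².
Equal strain + equilibrium ⇒ each member carries load in proportion to AE: A₁E₁ = 14250000 N, A₂E₂ = 74970000 N, ΣAE = 89220000 N.
σ₁ = P·E₁/ΣAE = -79600·126000/89220000 = -112.4 MPa.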